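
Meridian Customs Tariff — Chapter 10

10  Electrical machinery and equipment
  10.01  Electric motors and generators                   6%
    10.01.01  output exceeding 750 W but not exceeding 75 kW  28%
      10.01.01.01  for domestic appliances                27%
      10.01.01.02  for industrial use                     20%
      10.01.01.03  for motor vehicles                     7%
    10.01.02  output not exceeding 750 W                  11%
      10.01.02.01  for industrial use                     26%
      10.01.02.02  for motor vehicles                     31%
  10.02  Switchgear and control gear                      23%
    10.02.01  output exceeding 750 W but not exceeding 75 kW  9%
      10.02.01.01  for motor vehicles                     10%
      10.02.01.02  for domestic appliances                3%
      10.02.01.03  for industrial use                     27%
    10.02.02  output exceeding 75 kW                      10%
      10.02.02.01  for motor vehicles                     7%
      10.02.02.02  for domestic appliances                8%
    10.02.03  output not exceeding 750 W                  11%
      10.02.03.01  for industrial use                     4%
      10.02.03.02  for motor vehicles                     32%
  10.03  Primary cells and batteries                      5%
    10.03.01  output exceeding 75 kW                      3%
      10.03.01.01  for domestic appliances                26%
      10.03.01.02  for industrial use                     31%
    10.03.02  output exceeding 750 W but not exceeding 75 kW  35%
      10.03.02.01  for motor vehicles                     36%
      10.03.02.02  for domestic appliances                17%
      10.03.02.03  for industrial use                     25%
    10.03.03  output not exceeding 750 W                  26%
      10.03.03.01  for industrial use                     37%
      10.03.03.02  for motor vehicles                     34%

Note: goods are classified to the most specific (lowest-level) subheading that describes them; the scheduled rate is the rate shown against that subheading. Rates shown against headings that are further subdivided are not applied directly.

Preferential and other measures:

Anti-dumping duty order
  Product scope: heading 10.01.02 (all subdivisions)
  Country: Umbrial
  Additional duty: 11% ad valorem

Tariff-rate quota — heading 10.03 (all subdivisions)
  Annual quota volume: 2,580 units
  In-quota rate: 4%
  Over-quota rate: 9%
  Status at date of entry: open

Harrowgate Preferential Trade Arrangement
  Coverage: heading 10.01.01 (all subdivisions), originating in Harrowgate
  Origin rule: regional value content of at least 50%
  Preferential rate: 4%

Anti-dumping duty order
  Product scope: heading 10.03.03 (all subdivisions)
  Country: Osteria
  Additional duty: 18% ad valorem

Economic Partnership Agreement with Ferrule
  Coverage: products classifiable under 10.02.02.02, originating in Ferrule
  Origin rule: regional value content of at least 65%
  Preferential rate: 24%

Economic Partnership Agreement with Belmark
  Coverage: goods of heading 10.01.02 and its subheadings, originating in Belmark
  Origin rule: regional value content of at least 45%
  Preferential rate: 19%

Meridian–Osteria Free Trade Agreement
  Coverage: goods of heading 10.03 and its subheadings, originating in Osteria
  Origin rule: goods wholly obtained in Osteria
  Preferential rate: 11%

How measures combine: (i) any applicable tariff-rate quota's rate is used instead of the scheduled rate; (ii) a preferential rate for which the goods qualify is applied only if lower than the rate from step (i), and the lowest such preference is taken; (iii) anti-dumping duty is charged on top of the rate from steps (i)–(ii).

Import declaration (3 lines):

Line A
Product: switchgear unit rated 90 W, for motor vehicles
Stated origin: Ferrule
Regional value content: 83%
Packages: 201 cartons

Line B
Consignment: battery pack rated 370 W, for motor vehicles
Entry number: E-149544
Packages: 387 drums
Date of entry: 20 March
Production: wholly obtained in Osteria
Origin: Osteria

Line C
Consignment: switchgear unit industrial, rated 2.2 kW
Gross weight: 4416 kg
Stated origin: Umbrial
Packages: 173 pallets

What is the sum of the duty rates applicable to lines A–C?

81%

Line A: switchgear unit → 10.02; rated 90 W → 10.02.03; for motor vehicles → 10.02.03.02. Scheduled 32%. Ferrule agreement on 10.02.02.02: 10.02.03.02 not covered. → 32%.
Line B: battery pack → 10.03; rated 370 W → 10.03.03; for motor vehicles → 10.03.03.02. Scheduled 34%. quota on 10.03 open → in-quota 4%; Osteria agreement on 10.03: wholly obtained → 11% available; preference 11% not lower than 4% → no reduction; anti-dumping (Osteria, 10.03.03): +18%; total 4% + 18% = 22%. → 22%.
Line C: switchgear unit → 10.02; rated 2.2 kW → 10.02.01; industrial → 10.02.01.03. Scheduled 27%. No special measure applies. → 27%.
Sum: 32% + 22% + 27% = 81%.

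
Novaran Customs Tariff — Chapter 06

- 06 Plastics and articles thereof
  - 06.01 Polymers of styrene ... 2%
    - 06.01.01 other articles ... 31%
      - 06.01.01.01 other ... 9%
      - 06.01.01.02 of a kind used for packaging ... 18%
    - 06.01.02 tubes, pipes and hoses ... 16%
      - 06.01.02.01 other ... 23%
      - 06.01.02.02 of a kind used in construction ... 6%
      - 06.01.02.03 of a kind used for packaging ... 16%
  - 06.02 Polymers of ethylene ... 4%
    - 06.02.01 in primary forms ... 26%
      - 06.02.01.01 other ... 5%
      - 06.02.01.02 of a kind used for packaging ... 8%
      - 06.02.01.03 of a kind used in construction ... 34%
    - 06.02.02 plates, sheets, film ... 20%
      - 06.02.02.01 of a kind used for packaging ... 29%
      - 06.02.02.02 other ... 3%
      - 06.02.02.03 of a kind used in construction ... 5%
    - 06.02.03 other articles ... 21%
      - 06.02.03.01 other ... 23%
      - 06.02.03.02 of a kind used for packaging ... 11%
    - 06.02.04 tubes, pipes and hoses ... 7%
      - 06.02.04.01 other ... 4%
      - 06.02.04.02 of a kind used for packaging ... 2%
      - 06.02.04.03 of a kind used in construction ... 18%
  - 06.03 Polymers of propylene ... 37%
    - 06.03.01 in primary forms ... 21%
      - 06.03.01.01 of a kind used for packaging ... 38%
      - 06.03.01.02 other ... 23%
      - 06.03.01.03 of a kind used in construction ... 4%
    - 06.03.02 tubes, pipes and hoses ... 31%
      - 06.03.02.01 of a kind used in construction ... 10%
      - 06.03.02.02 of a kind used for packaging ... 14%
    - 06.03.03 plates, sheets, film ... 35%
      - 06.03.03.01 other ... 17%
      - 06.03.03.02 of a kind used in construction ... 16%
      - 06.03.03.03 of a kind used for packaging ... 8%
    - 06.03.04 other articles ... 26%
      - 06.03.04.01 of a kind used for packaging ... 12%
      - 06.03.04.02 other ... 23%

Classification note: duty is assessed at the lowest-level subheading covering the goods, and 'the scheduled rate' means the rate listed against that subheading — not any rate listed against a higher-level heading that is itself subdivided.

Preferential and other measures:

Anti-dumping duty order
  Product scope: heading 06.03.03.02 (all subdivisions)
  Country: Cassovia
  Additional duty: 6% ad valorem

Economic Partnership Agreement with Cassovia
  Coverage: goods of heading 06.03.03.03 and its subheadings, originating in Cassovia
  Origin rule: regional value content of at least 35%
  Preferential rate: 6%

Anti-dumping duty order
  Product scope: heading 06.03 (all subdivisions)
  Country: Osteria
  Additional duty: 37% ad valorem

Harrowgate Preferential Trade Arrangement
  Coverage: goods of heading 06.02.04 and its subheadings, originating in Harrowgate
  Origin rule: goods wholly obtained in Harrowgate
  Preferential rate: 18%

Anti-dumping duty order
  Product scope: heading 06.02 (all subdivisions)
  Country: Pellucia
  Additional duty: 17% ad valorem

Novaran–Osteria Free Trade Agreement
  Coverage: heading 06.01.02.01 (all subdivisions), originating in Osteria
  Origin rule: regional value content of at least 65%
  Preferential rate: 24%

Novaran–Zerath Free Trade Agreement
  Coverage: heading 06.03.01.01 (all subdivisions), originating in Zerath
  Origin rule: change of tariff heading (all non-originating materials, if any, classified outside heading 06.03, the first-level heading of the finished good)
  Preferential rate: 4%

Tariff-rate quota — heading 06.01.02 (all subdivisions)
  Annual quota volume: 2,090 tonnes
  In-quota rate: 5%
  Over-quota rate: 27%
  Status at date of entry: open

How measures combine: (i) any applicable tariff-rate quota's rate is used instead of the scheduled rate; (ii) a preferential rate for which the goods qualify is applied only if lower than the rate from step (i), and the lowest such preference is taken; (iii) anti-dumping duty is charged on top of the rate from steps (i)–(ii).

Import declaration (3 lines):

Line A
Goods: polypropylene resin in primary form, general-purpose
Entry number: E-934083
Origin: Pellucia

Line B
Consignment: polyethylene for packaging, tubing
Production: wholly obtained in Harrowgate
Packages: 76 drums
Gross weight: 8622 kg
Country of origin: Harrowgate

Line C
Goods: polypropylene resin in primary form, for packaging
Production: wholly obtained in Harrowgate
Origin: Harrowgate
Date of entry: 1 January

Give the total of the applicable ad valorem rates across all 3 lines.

63%

Line A: polypropylene → 06.03; resin in primary form → 06.03.01; general-purpose → 06.03.01.02. Scheduled 23%. No special measure applies. → 23%.
Line B: polyethylene → 06.02; tubing → 06.02.04; for packaging → 06.02.04.02. Scheduled 2%. Harrowgate agreement on 06.02.04: wholly obtained → 18% available; preference 18% not lower than 2% → no reduction. → 2%.
Line C: polypropylene → 06.03; resin in primary form → 06.03.01; for packaging → 06.03.01.01. Scheduled 38%. Harrowgate agreement on 06.02.04: 06.03.01.01 not covered. → 38%.
Sum: 23% + 2% + 38% = 63%.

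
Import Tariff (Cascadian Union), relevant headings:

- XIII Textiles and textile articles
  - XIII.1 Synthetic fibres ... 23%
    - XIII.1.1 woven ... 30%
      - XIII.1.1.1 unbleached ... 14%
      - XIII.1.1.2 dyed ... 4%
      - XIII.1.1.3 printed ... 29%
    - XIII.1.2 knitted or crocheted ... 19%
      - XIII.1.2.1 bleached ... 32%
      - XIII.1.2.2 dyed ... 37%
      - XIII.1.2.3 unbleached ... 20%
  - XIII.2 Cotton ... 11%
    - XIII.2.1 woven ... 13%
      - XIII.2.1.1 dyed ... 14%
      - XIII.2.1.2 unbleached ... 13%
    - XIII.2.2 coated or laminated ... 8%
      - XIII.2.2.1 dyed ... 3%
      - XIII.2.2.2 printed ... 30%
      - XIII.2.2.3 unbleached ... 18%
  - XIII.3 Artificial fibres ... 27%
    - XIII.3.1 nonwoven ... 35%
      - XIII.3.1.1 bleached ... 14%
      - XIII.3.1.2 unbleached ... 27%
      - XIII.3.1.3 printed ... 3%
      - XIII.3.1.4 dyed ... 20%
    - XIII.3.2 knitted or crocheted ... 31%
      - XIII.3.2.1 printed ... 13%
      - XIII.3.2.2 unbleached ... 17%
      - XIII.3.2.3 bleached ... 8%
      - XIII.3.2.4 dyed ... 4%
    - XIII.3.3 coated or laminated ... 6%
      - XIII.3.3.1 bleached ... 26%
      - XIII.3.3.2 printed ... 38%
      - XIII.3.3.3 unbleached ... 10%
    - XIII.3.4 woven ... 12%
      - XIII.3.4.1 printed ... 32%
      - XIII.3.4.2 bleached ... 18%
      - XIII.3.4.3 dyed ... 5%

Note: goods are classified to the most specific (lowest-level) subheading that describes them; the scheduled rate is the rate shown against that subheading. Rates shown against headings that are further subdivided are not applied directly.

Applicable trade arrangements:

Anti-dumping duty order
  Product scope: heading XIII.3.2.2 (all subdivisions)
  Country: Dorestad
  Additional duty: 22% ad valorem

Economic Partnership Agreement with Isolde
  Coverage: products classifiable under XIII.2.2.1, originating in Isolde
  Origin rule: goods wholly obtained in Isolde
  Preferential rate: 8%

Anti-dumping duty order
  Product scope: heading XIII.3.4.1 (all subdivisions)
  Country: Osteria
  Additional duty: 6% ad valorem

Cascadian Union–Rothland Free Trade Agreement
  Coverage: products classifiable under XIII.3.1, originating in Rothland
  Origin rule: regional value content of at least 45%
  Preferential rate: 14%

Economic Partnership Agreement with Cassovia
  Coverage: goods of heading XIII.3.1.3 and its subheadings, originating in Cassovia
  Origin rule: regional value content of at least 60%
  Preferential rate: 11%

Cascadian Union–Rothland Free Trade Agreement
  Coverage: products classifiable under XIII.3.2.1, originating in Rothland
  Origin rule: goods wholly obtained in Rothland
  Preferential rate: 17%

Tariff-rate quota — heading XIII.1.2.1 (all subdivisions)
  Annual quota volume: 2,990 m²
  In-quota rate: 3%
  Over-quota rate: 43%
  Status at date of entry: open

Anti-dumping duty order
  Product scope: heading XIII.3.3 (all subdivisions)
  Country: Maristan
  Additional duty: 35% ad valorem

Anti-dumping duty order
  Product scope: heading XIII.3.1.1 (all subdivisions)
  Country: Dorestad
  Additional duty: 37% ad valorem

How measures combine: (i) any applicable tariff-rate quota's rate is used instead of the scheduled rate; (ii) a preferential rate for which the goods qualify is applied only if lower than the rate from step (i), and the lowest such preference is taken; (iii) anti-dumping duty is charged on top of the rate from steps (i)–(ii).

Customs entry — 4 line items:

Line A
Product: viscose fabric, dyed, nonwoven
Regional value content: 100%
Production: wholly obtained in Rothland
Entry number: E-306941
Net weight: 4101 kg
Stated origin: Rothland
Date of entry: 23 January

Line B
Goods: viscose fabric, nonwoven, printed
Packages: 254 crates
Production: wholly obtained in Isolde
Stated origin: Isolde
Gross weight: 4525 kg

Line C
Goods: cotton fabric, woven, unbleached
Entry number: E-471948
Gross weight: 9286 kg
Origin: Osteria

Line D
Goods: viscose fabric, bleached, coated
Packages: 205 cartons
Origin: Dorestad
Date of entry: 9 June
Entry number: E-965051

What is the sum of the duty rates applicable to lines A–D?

Line A: viscose → XIII.3; nonwoven → XIII.3.1; dyed → XIII.3.1.4. Scheduled 20%. Rothland agreement on XIII.3.1: RVC ≥ 45% → 14% available; Rothland agreement on XIII.3.2.1: XIII.3.1.4 not covered; preferential 14%. → 14%.
Line B: viscose → XIII.3; nonwoven → XIII.3.1; printed → XIII.3.1.3. Scheduled 3%. Isolde agreement on XIII.2.2.1: XIII.3.1.3 not covered. → 3%.
Line C: cotton → XIII.2; woven → XIII.2.1; unbleached → XIII.2.1.2. Scheduled 13%. No special measure applies. → 13%.
Line D: viscose → XIII.3; coated → XIII.3.3; bleached → XIII.3.3.1. Scheduled 26%. No special measure applies. → 26%.
Sum: 14% + 3% + 13% + 26% = 56%.

56%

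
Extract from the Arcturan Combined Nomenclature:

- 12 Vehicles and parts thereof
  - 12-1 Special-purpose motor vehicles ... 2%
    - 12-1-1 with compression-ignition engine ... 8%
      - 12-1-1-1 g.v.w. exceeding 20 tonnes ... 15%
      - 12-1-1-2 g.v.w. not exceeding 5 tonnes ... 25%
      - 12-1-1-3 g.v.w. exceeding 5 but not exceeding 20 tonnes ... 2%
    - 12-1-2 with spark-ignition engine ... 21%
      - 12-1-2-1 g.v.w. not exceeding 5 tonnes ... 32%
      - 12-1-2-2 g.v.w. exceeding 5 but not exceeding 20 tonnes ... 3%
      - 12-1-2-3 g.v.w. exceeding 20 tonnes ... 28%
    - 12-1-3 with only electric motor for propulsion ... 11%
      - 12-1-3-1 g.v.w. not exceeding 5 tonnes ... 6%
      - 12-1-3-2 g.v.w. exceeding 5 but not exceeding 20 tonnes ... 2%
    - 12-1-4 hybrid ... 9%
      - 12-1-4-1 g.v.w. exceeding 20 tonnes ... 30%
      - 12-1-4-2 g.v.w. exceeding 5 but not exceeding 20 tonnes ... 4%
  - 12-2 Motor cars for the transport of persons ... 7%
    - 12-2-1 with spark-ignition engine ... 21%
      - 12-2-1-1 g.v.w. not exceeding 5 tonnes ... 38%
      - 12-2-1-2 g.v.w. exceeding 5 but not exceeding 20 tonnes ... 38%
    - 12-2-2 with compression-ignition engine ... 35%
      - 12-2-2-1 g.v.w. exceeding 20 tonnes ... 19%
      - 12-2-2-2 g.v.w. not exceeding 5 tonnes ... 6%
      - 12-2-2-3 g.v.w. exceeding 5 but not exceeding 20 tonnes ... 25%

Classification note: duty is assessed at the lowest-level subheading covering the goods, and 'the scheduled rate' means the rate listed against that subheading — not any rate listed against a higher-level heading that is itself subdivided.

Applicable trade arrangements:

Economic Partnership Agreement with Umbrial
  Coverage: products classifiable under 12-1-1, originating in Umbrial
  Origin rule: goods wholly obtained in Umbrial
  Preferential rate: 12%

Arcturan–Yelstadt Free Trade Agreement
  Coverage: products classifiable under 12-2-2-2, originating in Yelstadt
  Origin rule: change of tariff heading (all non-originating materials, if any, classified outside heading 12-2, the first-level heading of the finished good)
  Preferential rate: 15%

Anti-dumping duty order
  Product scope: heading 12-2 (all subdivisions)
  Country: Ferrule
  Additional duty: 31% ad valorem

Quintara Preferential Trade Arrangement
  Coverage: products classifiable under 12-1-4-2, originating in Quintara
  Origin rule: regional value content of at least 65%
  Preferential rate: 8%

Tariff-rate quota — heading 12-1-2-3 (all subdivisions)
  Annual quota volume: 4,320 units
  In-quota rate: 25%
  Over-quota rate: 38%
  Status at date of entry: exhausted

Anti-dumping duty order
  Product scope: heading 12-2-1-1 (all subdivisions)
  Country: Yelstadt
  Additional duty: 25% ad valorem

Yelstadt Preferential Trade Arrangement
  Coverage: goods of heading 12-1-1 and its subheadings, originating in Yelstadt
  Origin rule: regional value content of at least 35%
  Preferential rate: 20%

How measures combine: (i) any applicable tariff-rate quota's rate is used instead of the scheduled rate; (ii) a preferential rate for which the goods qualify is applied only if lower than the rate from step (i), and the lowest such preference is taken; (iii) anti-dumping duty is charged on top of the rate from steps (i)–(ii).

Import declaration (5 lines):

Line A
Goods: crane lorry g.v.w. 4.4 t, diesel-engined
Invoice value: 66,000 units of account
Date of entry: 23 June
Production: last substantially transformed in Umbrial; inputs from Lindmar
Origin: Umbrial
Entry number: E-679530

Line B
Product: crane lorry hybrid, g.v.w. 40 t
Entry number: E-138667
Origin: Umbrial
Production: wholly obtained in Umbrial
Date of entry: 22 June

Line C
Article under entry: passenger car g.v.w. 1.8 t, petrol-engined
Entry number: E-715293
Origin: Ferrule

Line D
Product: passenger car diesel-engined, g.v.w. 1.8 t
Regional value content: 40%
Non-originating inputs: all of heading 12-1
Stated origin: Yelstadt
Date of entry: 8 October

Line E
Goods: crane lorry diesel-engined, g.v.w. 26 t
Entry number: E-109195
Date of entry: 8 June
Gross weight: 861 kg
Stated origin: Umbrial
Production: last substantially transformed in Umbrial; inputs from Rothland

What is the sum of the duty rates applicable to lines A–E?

145%

Line A: crane lorry → 12-1; diesel-engined → 12-1-1; g.v.w. 4.4 t → 12-1-1-2. Scheduled 25%. Umbrial agreement on 12-1-1: not wholly obtained. → 25%.
Line B: crane lorry → 12-1; hybrid → 12-1-4; g.v.w. 40 t → 12-1-4-1. Scheduled 30%. Umbrial agreement on 12-1-1: 12-1-4-1 not covered. → 30%.
Line C: passenger car → 12-2; petrol-engined → 12-2-1; g.v.w. 1.8 t → 12-2-1-1. Scheduled 38%. anti-dumping (Ferrule, 12-2): +31%; total 38% + 31% = 69%. → 69%.
Line D: passenger car → 12-2; diesel-engined → 12-2-2; g.v.w. 1.8 t → 12-2-2-2. Scheduled 6%. Yelstadt agreement on 12-2-2-2: CTH met → 15% available; Yelstadt agreement on 12-1-1: 12-2-2-2 not covered; preference 15% not lower than 6% → no reduction. → 6%.
Line E: crane lorry → 12-1; diesel-engined → 12-1-1; g.v.w. 26 t → 12-1-1-1. Scheduled 15%. Umbrial agreement on 12-1-1: not wholly obtained. → 15%.
Sum: 25% + 30% + 69% + 6% + 15% = 145%.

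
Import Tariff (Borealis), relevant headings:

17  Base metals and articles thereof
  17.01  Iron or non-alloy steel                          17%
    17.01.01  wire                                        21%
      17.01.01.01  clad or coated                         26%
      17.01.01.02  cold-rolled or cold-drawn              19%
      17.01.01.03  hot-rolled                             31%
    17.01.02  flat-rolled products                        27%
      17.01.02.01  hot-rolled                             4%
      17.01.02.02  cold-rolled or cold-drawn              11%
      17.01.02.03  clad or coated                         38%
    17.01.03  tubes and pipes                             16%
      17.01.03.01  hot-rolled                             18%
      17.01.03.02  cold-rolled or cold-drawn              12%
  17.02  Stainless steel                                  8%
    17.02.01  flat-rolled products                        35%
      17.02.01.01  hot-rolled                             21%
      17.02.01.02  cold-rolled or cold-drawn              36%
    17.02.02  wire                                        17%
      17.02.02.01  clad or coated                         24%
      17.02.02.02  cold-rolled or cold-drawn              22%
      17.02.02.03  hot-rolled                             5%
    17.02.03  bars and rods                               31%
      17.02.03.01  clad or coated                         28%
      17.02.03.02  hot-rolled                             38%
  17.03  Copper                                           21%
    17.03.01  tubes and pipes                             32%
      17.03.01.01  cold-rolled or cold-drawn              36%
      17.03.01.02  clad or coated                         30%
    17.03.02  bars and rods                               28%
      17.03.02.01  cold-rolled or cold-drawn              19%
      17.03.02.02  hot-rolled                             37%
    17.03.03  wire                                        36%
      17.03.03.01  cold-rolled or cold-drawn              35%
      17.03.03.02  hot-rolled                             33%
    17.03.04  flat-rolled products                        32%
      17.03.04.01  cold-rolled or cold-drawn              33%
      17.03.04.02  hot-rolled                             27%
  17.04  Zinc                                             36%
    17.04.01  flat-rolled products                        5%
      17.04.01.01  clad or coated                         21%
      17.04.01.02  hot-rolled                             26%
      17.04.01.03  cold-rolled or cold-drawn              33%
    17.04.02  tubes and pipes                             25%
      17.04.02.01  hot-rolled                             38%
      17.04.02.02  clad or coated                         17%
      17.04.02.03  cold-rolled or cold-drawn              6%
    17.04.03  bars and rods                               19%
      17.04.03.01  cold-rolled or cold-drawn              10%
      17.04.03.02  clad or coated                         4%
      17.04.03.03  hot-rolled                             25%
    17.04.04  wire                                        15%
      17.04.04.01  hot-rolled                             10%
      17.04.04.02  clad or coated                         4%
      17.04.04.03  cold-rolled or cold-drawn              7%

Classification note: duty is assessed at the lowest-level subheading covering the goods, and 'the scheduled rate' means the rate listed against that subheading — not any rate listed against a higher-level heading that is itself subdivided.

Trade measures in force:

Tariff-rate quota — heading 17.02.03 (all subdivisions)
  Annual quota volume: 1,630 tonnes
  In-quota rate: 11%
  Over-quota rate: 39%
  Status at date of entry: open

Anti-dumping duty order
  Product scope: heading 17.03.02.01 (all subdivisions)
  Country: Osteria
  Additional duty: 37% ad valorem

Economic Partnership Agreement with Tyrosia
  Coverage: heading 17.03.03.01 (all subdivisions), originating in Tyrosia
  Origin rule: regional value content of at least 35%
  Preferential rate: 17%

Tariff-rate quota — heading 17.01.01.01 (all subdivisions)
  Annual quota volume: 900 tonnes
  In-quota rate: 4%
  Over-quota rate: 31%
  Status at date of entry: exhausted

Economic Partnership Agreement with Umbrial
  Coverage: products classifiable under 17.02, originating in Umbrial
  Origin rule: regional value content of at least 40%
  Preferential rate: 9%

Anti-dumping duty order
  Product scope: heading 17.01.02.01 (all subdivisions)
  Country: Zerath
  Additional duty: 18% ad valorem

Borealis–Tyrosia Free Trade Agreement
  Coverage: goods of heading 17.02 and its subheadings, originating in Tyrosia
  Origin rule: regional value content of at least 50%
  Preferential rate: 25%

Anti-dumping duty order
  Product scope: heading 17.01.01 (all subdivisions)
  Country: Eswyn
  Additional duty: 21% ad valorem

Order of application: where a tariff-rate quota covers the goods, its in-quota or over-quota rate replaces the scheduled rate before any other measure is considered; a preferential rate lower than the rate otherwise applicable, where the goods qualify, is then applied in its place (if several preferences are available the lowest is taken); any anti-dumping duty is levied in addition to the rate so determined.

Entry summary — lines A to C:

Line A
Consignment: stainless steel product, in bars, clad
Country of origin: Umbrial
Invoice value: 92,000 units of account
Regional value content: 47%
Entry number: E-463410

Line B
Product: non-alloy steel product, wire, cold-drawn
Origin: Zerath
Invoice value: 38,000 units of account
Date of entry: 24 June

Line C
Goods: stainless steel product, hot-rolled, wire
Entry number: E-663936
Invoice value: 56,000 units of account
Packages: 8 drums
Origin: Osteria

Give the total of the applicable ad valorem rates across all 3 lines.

Line A: stainless steel → 17.02; in bars → 17.02.03; clad → 17.02.03.01. Scheduled 28%. quota on 17.02.03 open → in-quota 11%; Umbrial agreement on 17.02: RVC ≥ 40% → 9% available; preferential 9%. → 9%.
Line B: non-alloy steel → 17.01; wire → 17.01.01; cold-drawn → 17.01.01.02. Scheduled 19%. No special measure applies. → 19%.
Line C: stainless steel → 17.02; wire → 17.02.02; hot-rolled → 17.02.02.03. Scheduled 5%. No special measure applies. → 5%.
Sum: 9% + 19% + 5% = 33%.

33%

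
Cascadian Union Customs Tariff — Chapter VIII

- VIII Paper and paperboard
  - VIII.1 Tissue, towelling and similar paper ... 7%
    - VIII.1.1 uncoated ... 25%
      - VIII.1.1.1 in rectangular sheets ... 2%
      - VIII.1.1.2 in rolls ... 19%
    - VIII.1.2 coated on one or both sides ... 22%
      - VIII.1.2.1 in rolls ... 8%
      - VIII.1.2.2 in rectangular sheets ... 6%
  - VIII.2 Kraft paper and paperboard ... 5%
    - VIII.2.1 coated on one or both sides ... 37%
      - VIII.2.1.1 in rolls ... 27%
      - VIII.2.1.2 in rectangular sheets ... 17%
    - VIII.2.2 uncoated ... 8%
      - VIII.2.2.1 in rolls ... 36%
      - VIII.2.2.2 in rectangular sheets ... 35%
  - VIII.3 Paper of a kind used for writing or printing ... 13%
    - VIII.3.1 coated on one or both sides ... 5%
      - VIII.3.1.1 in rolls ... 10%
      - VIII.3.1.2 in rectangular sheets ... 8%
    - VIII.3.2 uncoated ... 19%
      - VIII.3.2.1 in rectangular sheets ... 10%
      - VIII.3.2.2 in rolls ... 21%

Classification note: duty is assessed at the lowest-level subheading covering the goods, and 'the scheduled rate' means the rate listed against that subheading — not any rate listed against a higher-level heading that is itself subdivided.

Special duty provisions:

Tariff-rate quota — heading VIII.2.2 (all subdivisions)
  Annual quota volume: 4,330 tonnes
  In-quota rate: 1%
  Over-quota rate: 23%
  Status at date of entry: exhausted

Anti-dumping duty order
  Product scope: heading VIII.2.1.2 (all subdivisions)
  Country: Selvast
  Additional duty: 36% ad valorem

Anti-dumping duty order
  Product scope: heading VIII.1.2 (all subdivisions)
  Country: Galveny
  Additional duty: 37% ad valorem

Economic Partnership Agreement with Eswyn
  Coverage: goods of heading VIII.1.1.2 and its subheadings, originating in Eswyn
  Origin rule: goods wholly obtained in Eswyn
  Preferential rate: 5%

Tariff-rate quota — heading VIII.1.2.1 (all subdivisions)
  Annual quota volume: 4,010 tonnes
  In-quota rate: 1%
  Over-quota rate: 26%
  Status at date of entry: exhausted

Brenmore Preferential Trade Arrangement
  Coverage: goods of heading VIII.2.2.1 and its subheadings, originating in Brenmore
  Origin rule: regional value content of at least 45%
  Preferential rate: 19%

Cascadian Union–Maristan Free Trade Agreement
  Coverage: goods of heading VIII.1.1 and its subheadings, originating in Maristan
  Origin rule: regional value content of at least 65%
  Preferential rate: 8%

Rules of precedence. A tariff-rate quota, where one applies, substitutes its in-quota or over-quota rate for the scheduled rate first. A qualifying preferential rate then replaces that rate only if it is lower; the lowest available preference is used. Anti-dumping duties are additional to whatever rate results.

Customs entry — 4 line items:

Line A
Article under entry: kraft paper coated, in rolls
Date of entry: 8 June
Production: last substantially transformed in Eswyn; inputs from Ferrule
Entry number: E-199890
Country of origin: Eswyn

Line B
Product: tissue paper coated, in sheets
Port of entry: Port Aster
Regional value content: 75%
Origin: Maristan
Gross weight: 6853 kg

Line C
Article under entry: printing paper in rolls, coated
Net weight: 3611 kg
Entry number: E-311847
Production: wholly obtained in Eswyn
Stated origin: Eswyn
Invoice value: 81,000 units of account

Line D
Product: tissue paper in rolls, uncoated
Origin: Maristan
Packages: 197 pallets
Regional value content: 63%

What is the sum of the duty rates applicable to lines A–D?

62%

Line A: kraft paper → VIII.2; coated → VIII.2.1; in rolls → VIII.2.1.1. Scheduled 27%. Eswyn agreement on VIII.1.1.2: VIII.2.1.1 not covered. → 27%.
Line B: tissue paper → VIII.1; coated → VIII.1.2; in sheets → VIII.1.2.2. Scheduled 6%. Maristan agreement on VIII.1.1: VIII.1.2.2 not covered. → 6%.
Line C: printing paper → VIII.3; coated → VIII.3.1; in rolls → VIII.3.1.1. Scheduled 10%. Eswyn agreement on VIII.1.1.2: VIII.3.1.1 not covered. → 10%.
Line D: tissue paper → VIII.1; uncoated → VIII.1.1; in rolls → VIII.1.1.2. Scheduled 19%. Maristan agreement on VIII.1.1: RVC < 65%. → 19%.
Sum: 27% + 6% + 10% + 19% = 62%.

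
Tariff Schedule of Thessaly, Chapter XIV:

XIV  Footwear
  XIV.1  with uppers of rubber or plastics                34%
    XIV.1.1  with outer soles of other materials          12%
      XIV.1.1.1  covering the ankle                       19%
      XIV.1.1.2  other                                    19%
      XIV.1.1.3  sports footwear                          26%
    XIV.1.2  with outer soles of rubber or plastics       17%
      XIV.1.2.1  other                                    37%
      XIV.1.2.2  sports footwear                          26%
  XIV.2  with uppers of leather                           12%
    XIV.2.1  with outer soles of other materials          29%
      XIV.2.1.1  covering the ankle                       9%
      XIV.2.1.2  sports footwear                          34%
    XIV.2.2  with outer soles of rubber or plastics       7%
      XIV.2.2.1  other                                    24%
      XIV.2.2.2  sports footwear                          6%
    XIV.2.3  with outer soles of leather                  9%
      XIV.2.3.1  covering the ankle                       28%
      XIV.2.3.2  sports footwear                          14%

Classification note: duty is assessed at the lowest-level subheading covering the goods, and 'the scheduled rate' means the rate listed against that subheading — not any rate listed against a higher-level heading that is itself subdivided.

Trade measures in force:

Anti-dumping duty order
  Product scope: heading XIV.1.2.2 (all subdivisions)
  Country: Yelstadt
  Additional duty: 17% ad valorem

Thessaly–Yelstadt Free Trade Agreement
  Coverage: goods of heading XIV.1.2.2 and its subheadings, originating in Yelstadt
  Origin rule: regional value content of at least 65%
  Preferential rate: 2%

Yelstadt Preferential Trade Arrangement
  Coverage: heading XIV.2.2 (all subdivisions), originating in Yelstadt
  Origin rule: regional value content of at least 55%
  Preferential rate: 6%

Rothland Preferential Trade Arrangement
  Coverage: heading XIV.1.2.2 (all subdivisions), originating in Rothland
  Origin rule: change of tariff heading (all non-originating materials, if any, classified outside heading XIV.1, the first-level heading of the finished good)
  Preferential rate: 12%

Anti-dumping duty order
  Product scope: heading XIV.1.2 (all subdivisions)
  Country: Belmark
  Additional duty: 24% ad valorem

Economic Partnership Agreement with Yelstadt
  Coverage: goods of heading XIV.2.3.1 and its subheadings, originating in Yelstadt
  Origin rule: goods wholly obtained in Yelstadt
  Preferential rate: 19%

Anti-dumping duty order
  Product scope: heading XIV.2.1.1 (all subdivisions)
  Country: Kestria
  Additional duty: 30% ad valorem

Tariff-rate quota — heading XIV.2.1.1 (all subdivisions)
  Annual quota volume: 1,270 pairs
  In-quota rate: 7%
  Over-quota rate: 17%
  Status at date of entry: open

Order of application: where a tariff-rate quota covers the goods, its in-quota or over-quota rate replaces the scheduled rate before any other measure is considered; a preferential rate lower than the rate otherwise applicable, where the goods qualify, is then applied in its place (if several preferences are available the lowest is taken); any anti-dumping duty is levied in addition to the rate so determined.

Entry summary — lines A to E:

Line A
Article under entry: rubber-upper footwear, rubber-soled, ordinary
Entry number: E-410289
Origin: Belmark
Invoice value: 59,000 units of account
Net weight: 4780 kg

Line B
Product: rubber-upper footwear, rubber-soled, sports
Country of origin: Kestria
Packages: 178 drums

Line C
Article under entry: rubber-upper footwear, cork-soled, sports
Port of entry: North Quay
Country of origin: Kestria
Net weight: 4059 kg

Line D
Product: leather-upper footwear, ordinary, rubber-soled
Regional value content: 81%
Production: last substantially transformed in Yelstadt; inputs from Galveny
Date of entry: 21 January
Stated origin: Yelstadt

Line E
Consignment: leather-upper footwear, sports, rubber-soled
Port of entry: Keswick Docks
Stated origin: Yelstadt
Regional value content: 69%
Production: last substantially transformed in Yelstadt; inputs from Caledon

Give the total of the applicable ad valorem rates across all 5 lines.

Line A: rubber-upper → XIV.1; rubber-soled → XIV.1.2; ordinary → XIV.1.2.1. Scheduled 37%. anti-dumping (Belmark, XIV.1.2): +24%; total 37% + 24% = 61%. → 61%.
Line B: rubber-upper → XIV.1; rubber-soled → XIV.1.2; sports → XIV.1.2.2. Scheduled 26%. No special measure applies. → 26%.
Line C: rubber-upper → XIV.1; cork-soled → XIV.1.1; sports → XIV.1.1.3. Scheduled 26%. No special measure applies. → 26%.
Line D: leather-upper → XIV.2; rubber-soled → XIV.2.2; ordinary → XIV.2.2.1. Scheduled 24%. Yelstadt agreement on XIV.1.2.2: XIV.2.2.1 not covered; Yelstadt agreement on XIV.2.2: RVC ≥ 55% → 6% available; Yelstadt agreement on XIV.2.3.1: XIV.2.2.1 not covered; preferential 6%. → 6%.
Line E: leather-upper → XIV.2; rubber-soled → XIV.2.2; sports → XIV.2.2.2. Scheduled 6%. Yelstadt agreement on XIV.1.2.2: XIV.2.2.2 not covered; Yelstadt agreement on XIV.2.2: RVC ≥ 55% → 6% available; Yelstadt agreement on XIV.2.3.1: XIV.2.2.2 not covered; preference 6% not lower than 6% → no reduction. → 6%.
Sum: 61% + 26% + 26% + 6% + 6% = 125%.

125%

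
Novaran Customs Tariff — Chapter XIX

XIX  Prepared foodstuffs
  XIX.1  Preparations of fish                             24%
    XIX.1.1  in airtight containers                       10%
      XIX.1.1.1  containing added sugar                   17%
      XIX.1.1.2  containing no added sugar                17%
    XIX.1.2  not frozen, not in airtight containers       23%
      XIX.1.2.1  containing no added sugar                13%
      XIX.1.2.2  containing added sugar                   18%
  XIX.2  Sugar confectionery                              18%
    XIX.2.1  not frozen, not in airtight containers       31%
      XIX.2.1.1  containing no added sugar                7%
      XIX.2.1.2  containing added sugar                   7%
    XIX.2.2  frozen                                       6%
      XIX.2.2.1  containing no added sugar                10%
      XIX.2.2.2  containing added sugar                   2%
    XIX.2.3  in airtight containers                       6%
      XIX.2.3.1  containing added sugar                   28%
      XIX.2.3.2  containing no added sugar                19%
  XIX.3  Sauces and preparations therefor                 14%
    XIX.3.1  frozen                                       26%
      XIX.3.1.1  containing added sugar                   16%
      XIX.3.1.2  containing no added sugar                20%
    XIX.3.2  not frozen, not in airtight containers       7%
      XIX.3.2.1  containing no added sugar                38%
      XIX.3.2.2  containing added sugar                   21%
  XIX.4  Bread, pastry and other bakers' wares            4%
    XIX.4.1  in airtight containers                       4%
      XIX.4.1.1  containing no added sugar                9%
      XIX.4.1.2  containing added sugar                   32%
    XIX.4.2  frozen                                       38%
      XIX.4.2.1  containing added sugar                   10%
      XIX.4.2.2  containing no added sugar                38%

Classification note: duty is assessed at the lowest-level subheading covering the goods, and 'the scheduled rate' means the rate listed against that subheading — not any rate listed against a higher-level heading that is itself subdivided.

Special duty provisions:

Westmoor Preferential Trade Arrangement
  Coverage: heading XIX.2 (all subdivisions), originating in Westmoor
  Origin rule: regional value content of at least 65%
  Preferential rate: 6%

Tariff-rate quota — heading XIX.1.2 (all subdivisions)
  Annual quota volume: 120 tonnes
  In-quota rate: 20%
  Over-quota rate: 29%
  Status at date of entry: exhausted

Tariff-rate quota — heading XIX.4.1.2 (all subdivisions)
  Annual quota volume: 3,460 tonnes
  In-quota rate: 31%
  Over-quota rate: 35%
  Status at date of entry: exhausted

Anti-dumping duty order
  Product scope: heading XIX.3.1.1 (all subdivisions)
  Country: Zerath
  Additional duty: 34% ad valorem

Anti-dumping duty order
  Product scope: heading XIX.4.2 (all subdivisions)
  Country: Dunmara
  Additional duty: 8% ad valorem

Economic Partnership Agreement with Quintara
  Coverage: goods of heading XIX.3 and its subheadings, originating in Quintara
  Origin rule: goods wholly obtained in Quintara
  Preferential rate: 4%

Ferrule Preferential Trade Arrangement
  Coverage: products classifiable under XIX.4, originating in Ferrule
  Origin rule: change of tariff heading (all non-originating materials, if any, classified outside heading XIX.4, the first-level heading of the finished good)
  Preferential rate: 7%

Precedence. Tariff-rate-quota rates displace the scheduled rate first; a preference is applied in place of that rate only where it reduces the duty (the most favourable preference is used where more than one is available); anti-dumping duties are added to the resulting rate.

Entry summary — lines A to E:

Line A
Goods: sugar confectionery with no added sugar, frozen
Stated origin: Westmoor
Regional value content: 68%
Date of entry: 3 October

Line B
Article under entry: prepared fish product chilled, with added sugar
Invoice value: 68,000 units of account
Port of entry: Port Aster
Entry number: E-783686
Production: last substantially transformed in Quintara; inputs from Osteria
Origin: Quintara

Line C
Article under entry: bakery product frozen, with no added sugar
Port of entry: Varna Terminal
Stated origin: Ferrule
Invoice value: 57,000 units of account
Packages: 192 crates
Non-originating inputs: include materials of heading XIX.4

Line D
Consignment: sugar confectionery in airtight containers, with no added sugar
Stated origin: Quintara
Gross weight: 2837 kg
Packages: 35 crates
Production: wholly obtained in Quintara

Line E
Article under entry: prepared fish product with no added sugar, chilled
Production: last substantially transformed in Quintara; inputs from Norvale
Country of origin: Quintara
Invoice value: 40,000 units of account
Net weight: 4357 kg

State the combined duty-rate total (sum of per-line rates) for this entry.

Line A: sugar confectionery → XIX.2; frozen → XIX.2.2; with no added sugar → XIX.2.2.1. Scheduled 10%. Westmoor agreement on XIX.2: RVC ≥ 65% → 6% available; preferential 6%. → 6%.
Line B: prepared fish product → XIX.1; chilled → XIX.1.2; with added sugar → XIX.1.2.2. Scheduled 18%. quota on XIX.1.2 exhausted → over-quota 29%; Quintara agreement on XIX.3: XIX.1.2.2 not covered. → 29%.
Line C: bakery product → XIX.4; frozen → XIX.4.2; with no added sugar → XIX.4.2.2. Scheduled 38%. Ferrule agreement on XIX.4: CTH not met. → 38%.
Line D: sugar confectionery → XIX.2; in airtight containers → XIX.2.3; with no added sugar → XIX.2.3.2. Scheduled 19%. Quintara agreement on XIX.3: XIX.2.3.2 not covered. → 19%.
Line E: prepared fish product → XIX.1; chilled → XIX.1.2; with no added sugar → XIX.1.2.1. Scheduled 13%. quota on XIX.1.2 exhausted → over-quota 29%; Quintara agreement on XIX.3: XIX.1.2.1 not covered. → 29%.
Sum: 6% + 29% + 38% + 19% + 29% = 121%.

121%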